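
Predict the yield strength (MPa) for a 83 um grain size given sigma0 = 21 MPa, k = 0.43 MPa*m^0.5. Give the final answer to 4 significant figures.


sigma_y = sigma0 + k / sqrt(d)
d = 83 um = 8.3e-05 m
sigma_y = 21 + 0.43 / sqrt(8.3e-05)
sigma_y = 68.2 MPa


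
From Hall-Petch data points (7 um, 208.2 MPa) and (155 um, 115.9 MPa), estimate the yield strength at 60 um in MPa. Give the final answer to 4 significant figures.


sigma_y = sigma0 + k / sqrt(d)
1/sqrt(d1) = 1/sqrt(7e-06) = 377.964;  1/sqrt(d2) = 80.3219
k = (sigma1 - sigma2) / (1/sqrt(d1) - 1/sqrt(d2)) = (208.2 - 115.9) / (377.964 - 80.3219) = 0.310104 MPa*m^0.5
sigma0 = sigma1 - k/sqrt(d1) = 208.2 - 0.310104*377.964 = 90.9919 MPa
sigma_y(d3) = 90.9919 + 0.310104 / sqrt(6e-05) = 131 MPa


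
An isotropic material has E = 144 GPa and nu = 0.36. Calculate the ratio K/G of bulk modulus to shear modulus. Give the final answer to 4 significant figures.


G = E / (2*(1+nu))
G = 144 / (2*(1+0.36)) = 52.9412 GPa
K = E / (3*(1-2*nu))
K = 144 / (3*(1-2*0.36)) = 171.429 GPa
K/G = 171.429 / 52.9412 = 3.238


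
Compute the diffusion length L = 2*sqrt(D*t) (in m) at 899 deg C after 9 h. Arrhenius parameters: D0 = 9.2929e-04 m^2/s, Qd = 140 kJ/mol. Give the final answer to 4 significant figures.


Step 1: D = D0 * exp(-Qd/(R*T))
T = 1172.15 K
D = 9.2929e-04 * exp(-140e3 / (8.314 * 1172.15)) = 5.3591e-10 m^2/s
Step 2: L = 2*sqrt(D*t)
t = 9 h = 32400 s
L = 2*sqrt(5.3591e-10 * 32400) = 8.334e-03 m


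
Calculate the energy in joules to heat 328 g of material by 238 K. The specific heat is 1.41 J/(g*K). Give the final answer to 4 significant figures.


Q = m * cp * dT
Q = 328 * 1.41 * 238
Q = 110100 J


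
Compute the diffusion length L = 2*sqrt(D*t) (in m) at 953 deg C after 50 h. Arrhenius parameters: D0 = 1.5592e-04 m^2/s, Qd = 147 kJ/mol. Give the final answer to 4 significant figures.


Step 1: D = D0 * exp(-Qd/(R*T))
T = 1226.15 K
D = 1.5592e-04 * exp(-147e3 / (8.314 * 1226.15)) = 8.51918e-11 m^2/s
Step 2: L = 2*sqrt(D*t)
t = 50 h = 180000 s
L = 2*sqrt(8.51918e-11 * 180000) = 7.832e-03 m


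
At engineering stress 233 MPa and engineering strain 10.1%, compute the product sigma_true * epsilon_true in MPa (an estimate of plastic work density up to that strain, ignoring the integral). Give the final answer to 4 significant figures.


sigma_true = sigma_eng * (1 + epsilon_eng)
sigma_true = 233 * (1 + 0.101) = 256.533 MPa
epsilon_true = ln(1 + epsilon_eng)
epsilon_true = ln(1 + 0.101) = 0.0962189
sigma_true * epsilon_true = 256.533 * 0.0962189 = 24.68 MPa


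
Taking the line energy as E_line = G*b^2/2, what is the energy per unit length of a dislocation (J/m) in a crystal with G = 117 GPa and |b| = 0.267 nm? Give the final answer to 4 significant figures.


E = G*b^2/2
b = 0.267 nm = 2.67e-10 m
G = 117 GPa = 1.17e+11 Pa
E = 0.5 * 1.17e+11 * (2.67e-10)^2
E = 4.17e-09 J/m


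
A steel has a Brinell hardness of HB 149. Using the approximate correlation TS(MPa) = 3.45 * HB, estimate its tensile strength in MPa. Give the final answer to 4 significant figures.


TS (MPa) = 3.45 * HB
TS = 3.45 * 149
TS = 514.1 MPa


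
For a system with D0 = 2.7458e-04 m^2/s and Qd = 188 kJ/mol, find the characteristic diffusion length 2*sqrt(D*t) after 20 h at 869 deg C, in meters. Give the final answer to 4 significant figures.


Step 1: D = D0 * exp(-Qd/(R*T))
T = 1142.15 K
D = 2.7458e-04 * exp(-188e3 / (8.314 * 1142.15)) = 6.92532e-13 m^2/s
Step 2: L = 2*sqrt(D*t)
t = 20 h = 72000 s
L = 2*sqrt(6.92532e-13 * 72000) = 4.466e-04 m


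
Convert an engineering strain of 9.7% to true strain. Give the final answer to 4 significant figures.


epsilon_true = ln(1 + epsilon_eng)
epsilon_true = ln(1 + 0.097)
epsilon_true = 0.09258


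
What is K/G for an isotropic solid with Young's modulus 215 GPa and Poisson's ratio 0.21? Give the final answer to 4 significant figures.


G = E / (2*(1+nu))
G = 215 / (2*(1+0.21)) = 88.843 GPa
K = E / (3*(1-2*nu))
K = 215 / (3*(1-2*0.21)) = 123.563 GPa
K/G = 123.563 / 88.843 = 1.391


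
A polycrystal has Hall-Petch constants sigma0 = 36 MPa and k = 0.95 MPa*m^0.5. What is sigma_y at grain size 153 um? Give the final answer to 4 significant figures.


sigma_y = sigma0 + k / sqrt(d)
d = 153 um = 1.53e-04 m
sigma_y = 36 + 0.95 / sqrt(1.53e-04)
sigma_y = 112.8 MPa


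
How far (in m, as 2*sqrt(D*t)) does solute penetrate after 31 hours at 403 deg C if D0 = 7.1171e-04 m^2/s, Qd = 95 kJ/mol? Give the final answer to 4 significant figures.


Step 1: D = D0 * exp(-Qd/(R*T))
T = 676.15 K
D = 7.1171e-04 * exp(-95e3 / (8.314 * 676.15)) = 3.25836e-11 m^2/s
Step 2: L = 2*sqrt(D*t)
t = 31 h = 111600 s
L = 2*sqrt(3.25836e-11 * 111600) = 3.814e-03 m


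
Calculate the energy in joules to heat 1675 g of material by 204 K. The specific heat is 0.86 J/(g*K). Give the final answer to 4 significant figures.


Q = m * cp * dT
Q = 1675 * 0.86 * 204
Q = 293900 J


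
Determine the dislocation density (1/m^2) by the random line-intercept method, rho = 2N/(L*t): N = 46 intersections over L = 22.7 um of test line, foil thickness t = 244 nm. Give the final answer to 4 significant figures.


rho = 2N / (L * t)
L = 22.7 um = 2.27e-05 m, t = 244 nm = 2.44e-07 m
rho = 2 * 46 / (2.27e-05 * 2.44e-07)
rho = 1.661e+13 1/m^2


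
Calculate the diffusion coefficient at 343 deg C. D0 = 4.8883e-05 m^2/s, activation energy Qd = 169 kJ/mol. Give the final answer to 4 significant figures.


D = D0 * exp(-Qd / (R*T))
T = 616.15 K
D = 4.8883e-05 * exp(-169e3 / (8.314 * 616.15))
D = 2.299e-19 m^2/s


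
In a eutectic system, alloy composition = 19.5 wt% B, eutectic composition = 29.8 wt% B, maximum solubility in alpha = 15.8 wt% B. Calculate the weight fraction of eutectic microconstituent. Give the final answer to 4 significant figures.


f_primary = (C_e - C0) / (C_e - C_alpha_max)
f_primary = (29.8 - 19.5) / (29.8 - 15.8)
f_primary = 0.735714
f_eutectic = 1 - 0.735714 = 0.2643


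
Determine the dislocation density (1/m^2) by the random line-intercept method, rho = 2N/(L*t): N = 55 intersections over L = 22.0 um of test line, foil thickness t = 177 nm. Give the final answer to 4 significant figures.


rho = 2N / (L * t)
L = 22.0 um = 2.2e-05 m, t = 177 nm = 1.77e-07 m
rho = 2 * 55 / (2.2e-05 * 1.77e-07)
rho = 2.825e+13 1/m^2


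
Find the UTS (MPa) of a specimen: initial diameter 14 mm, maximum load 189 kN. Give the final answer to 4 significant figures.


A0 = pi*(d/2)^2 = pi*(14/2)^2 = 153.938 mm^2
UTS = F_max / A0 = 189*1000 / 153.938
UTS = 1228 MPa


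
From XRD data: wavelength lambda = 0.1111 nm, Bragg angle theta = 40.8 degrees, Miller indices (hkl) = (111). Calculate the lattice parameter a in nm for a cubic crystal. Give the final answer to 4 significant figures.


d = lambda / (2*sin(theta))
d = 0.1111 / (2*sin(40.8 deg))
d = 0.0850142 nm
a = d * sqrt(h^2+k^2+l^2) = 0.0850142 * sqrt(3)
a = 0.1472 nm


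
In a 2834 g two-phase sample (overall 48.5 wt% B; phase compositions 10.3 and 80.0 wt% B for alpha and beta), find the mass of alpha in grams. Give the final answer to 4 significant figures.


f_alpha = (C_beta - C0) / (C_beta - C_alpha)
f_alpha = (80.0 - 48.5) / (80.0 - 10.3) = 0.451937
m_alpha = f_alpha * m_total = 0.451937 * 2834 = 1281 g


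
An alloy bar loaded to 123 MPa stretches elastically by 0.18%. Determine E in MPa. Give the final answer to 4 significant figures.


E = sigma / epsilon
epsilon = 0.18% = 1.8e-03
E = 123 / 1.8e-03
E = 68330 MPa


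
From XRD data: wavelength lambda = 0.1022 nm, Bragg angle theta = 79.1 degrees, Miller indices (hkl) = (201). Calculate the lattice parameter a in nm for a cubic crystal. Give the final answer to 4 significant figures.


d = lambda / (2*sin(theta))
d = 0.1022 / (2*sin(79.1 deg))
d = 0.0520388 nm
a = d * sqrt(h^2+k^2+l^2) = 0.0520388 * sqrt(5)
a = 0.1164 nm


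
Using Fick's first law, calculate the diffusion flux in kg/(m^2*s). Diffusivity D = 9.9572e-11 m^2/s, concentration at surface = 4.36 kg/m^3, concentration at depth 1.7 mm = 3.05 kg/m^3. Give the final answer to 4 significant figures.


J = -D * (dC/dx) = D * (C1 - C2) / dx
J = 9.9572e-11 * (4.36 - 3.05) / 1.7e-03
J = 7.673e-08 kg/(m^2*s)


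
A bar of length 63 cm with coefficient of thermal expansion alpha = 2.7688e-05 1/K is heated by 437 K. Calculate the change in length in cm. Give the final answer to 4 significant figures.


dL = L0 * alpha * dT
dL = 63 * 2.7688e-05 * 437
dL = 0.7623 cm


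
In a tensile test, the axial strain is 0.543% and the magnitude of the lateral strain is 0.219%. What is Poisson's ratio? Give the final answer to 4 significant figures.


nu = -epsilon_lat / epsilon_axial
Lateral strain is contraction (negative), so using magnitudes:
nu = 0.219 / 0.543
nu = 0.4033


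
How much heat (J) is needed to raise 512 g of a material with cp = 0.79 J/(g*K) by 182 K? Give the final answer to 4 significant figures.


Q = m * cp * dT
Q = 512 * 0.79 * 182
Q = 73620 J


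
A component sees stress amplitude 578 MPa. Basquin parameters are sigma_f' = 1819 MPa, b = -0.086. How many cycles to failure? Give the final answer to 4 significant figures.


sigma_a = sigma_f' * (2*Nf)^b
2*Nf = (sigma_a / sigma_f')^(1/b)
2*Nf = (578 / 1819)^(1/-0.086)
2*Nf = 616015
Nf = 308000 cycles


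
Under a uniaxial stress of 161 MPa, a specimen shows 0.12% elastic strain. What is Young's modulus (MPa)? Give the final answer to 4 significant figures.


E = sigma / epsilon
epsilon = 0.12% = 1.2e-03
E = 161 / 1.2e-03
E = 134200 MPa


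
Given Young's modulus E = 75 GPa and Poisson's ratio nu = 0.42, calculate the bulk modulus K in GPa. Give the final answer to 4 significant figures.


K = E / (3*(1-2*nu))
K = 75 / (3*(1-2*0.42))
K = 156.3 GPa


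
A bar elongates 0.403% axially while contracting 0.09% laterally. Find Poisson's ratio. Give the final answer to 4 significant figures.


nu = -epsilon_lat / epsilon_axial
Lateral strain is contraction (negative), so using magnitudes:
nu = 0.09 / 0.403
nu = 0.2233


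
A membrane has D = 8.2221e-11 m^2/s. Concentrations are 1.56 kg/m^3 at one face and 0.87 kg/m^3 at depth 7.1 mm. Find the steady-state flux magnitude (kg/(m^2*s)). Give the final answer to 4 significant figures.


J = -D * (dC/dx) = D * (C1 - C2) / dx
J = 8.2221e-11 * (1.56 - 0.87) / 7.1e-03
J = 7.99e-09 kg/(m^2*s)


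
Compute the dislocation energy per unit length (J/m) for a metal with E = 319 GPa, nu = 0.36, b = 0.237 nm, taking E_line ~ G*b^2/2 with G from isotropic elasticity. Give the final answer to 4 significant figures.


Step 1: G = E / (2*(1+nu))
G = 319 / (2*(1+0.36)) = 117.279 GPa = 1.17279e+11 Pa
Step 2: E_line = G*b^2/2
b = 0.237 nm = 2.37e-10 m
E_line = 0.5 * 1.17279e+11 * (2.37e-10)^2 = 3.294e-09 J/m


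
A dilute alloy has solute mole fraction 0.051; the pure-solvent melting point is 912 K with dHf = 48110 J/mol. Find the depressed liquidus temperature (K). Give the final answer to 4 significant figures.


dT = R*Tm^2*x / dHf
dT = 8.314 * 912^2 * 0.051 / 48110
dT = 7.33052 K
T_new = 912 - 7.33052 = 904.7 K


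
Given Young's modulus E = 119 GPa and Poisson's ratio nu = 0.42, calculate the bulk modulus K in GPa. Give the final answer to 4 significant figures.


K = E / (3*(1-2*nu))
K = 119 / (3*(1-2*0.42))
K = 247.9 GPa


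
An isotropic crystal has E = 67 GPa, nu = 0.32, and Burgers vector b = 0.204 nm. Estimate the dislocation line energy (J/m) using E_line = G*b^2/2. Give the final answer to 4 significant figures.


Step 1: G = E / (2*(1+nu))
G = 67 / (2*(1+0.32)) = 25.3788 GPa = 2.53788e+10 Pa
Step 2: E_line = G*b^2/2
b = 0.204 nm = 2.04e-10 m
E_line = 0.5 * 2.53788e+10 * (2.04e-10)^2 = 5.281e-10 J/m


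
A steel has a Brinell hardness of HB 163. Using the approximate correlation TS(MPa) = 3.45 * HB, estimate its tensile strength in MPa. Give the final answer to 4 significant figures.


TS (MPa) = 3.45 * HB
TS = 3.45 * 163
TS = 562.4 MPa


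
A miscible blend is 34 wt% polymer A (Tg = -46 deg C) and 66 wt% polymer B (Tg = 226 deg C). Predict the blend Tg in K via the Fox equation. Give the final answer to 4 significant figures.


1/Tg = w1/Tg1 + w2/Tg2 (in Kelvin)
Tg1 = 227.15 K, Tg2 = 499.15 K
1/Tg = 0.34/227.15 + 0.66/499.15
Tg = 354.7 K


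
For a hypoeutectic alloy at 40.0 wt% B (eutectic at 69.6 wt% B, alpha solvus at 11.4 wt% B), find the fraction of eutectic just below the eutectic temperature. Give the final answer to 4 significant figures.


f_primary = (C_e - C0) / (C_e - C_alpha_max)
f_primary = (69.6 - 40.0) / (69.6 - 11.4)
f_primary = 0.508591
f_eutectic = 1 - 0.508591 = 0.4914


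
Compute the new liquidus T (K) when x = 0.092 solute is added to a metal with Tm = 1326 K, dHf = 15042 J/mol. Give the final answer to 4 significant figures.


dT = R*Tm^2*x / dHf
dT = 8.314 * 1326^2 * 0.092 / 15042
dT = 89.4086 K
T_new = 1326 - 89.4086 = 1237 K


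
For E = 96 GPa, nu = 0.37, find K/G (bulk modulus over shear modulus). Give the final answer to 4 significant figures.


G = E / (2*(1+nu))
G = 96 / (2*(1+0.37)) = 35.0365 GPa
K = E / (3*(1-2*nu))
K = 96 / (3*(1-2*0.37)) = 123.077 GPa
K/G = 123.077 / 35.0365 = 3.513


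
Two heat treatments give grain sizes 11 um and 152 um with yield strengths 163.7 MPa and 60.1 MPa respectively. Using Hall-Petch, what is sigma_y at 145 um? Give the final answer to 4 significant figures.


sigma_y = sigma0 + k / sqrt(d)
1/sqrt(d1) = 1/sqrt(1.1e-05) = 301.511;  1/sqrt(d2) = 81.1107
k = (sigma1 - sigma2) / (1/sqrt(d1) - 1/sqrt(d2)) = (163.7 - 60.1) / (301.511 - 81.1107) = 0.470053 MPa*m^0.5
sigma0 = sigma1 - k/sqrt(d1) = 163.7 - 0.470053*301.511 = 21.9737 MPa
sigma_y(d3) = 21.9737 + 0.470053 / sqrt(1.45e-04) = 61.01 MPa


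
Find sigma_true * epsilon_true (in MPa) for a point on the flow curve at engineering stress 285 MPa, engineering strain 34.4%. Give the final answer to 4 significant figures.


sigma_true = sigma_eng * (1 + epsilon_eng)
sigma_true = 285 * (1 + 0.344) = 383.04 MPa
epsilon_true = ln(1 + epsilon_eng)
epsilon_true = ln(1 + 0.344) = 0.29565
sigma_true * epsilon_true = 383.04 * 0.29565 = 113.2 MPa


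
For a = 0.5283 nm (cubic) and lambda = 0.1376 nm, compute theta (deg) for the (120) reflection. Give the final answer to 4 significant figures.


d = a / sqrt(h^2+k^2+l^2)
d = 0.5283 / sqrt(5) = 0.236263 nm
lambda = 2*d*sin(theta)  =>  sin(theta) = lambda / (2*d)
sin(theta) = 0.1376 / (2 * 0.236263) = 0.291201
theta = 16.93 deg


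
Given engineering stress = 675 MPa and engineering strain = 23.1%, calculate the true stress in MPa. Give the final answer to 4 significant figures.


sigma_true = sigma_eng * (1 + epsilon_eng)
sigma_true = 675 * (1 + 0.231)
sigma_true = 830.9 MPa


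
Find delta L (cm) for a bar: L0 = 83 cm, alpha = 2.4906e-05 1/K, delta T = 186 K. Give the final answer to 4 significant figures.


dL = L0 * alpha * dT
dL = 83 * 2.4906e-05 * 186
dL = 0.3845 cm


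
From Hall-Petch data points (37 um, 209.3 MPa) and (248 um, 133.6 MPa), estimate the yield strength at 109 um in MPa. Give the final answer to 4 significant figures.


sigma_y = sigma0 + k / sqrt(d)
1/sqrt(d1) = 1/sqrt(3.7e-05) = 164.399;  1/sqrt(d2) = 63.5001
k = (sigma1 - sigma2) / (1/sqrt(d1) - 1/sqrt(d2)) = (209.3 - 133.6) / (164.399 - 63.5001) = 0.750256 MPa*m^0.5
sigma0 = sigma1 - k/sqrt(d1) = 209.3 - 0.750256*164.399 = 85.9587 MPa
sigma_y(d3) = 85.9587 + 0.750256 / sqrt(1.09e-04) = 157.8 MPa


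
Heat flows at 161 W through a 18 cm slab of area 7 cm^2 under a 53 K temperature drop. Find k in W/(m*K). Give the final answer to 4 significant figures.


k = Q*L / (A*dT)
L = 0.18 m, A = 7e-04 m^2
k = 161 * 0.18 / (7e-04 * 53)
k = 781.1 W/(m*K)


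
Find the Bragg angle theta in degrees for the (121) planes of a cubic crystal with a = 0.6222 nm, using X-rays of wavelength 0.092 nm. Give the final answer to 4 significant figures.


d = a / sqrt(h^2+k^2+l^2)
d = 0.6222 / sqrt(6) = 0.254012 nm
lambda = 2*d*sin(theta)  =>  sin(theta) = lambda / (2*d)
sin(theta) = 0.092 / (2 * 0.254012) = 0.181094
theta = 10.43 deg


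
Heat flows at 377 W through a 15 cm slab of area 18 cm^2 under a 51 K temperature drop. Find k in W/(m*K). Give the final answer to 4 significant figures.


k = Q*L / (A*dT)
L = 0.15 m, A = 1.8e-03 m^2
k = 377 * 0.15 / (1.8e-03 * 51)
k = 616 W/(m*K)


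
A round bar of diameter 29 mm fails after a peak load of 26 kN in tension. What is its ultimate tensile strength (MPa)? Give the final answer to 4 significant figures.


A0 = pi*(d/2)^2 = pi*(29/2)^2 = 660.52 mm^2
UTS = F_max / A0 = 26*1000 / 660.52
UTS = 39.36 MPa


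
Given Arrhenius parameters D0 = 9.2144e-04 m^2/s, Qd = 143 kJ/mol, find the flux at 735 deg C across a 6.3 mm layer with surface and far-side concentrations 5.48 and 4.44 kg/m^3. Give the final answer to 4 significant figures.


Step 1: D = D0 * exp(-Qd/(R*T))
T = 735 + 273.15 = 1008.15 K
D = 9.2144e-04 * exp(-143e3 / (8.314 * 1008.15)) = 3.58947e-11 m^2/s
Step 2: J = D * (C1 - C2) / dx
J = 3.58947e-11 * (5.48 - 4.44) / 6.3e-03
J = 5.925e-09 kg/(m^2*s)


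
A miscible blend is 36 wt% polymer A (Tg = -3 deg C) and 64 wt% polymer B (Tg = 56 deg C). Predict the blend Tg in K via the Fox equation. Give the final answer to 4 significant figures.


1/Tg = w1/Tg1 + w2/Tg2 (in Kelvin)
Tg1 = 270.15 K, Tg2 = 329.15 K
1/Tg = 0.36/270.15 + 0.64/329.15
Tg = 305.2 K


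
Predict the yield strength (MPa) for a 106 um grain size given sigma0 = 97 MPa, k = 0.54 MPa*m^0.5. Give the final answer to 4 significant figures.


sigma_y = sigma0 + k / sqrt(d)
d = 106 um = 1.06e-04 m
sigma_y = 97 + 0.54 / sqrt(1.06e-04)
sigma_y = 149.4 MPa


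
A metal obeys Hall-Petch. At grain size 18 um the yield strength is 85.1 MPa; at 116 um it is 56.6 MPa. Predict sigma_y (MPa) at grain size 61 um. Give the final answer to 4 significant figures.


sigma_y = sigma0 + k / sqrt(d)
1/sqrt(d1) = 1/sqrt(1.8e-05) = 235.702;  1/sqrt(d2) = 92.8477
k = (sigma1 - sigma2) / (1/sqrt(d1) - 1/sqrt(d2)) = (85.1 - 56.6) / (235.702 - 92.8477) = 0.199504 MPa*m^0.5
sigma0 = sigma1 - k/sqrt(d1) = 85.1 - 0.199504*235.702 = 38.0766 MPa
sigma_y(d3) = 38.0766 + 0.199504 / sqrt(6.1e-05) = 63.62 MPa


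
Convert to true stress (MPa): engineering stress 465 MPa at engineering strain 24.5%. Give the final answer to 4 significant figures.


sigma_true = sigma_eng * (1 + epsilon_eng)
sigma_true = 465 * (1 + 0.245)
sigma_true = 578.9 MPa


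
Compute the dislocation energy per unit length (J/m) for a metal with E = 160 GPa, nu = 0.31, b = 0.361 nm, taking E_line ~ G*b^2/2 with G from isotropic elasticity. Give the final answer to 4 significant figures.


Step 1: G = E / (2*(1+nu))
G = 160 / (2*(1+0.31)) = 61.0687 GPa = 6.10687e+10 Pa
Step 2: E_line = G*b^2/2
b = 0.361 nm = 3.61e-10 m
E_line = 0.5 * 6.10687e+10 * (3.61e-10)^2 = 3.979e-09 J/m


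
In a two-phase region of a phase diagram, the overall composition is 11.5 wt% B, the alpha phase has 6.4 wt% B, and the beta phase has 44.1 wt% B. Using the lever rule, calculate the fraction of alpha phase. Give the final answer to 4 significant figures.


f_alpha = (C_beta - C0) / (C_beta - C_alpha)
f_alpha = (44.1 - 11.5) / (44.1 - 6.4)
f_alpha = 0.8647


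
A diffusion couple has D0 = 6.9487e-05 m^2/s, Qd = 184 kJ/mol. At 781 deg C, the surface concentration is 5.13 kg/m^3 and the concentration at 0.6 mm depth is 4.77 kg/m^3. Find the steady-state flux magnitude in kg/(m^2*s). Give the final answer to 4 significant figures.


Step 1: D = D0 * exp(-Qd/(R*T))
T = 781 + 273.15 = 1054.15 K
D = 6.9487e-05 * exp(-184e3 / (8.314 * 1054.15)) = 5.29799e-14 m^2/s
Step 2: J = D * (C1 - C2) / dx
J = 5.29799e-14 * (5.13 - 4.77) / 6e-04
J = 3.179e-11 kg/(m^2*s)


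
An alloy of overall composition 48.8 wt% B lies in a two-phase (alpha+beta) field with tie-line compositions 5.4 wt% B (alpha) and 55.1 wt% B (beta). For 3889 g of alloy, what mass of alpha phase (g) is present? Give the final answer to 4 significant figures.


f_alpha = (C_beta - C0) / (C_beta - C_alpha)
f_alpha = (55.1 - 48.8) / (55.1 - 5.4) = 0.126761
m_alpha = f_alpha * m_total = 0.126761 * 3889 = 493 g


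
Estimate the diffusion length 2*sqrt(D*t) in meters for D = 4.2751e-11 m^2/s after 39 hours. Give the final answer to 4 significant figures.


t = 39 hr = 140400 s
Diffusion length = 2*sqrt(D*t)
= 2*sqrt(4.2751e-11 * 140400)
= 4.9e-03 m


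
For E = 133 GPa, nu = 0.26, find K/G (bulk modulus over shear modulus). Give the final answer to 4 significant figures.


G = E / (2*(1+nu))
G = 133 / (2*(1+0.26)) = 52.7778 GPa
K = E / (3*(1-2*nu))
K = 133 / (3*(1-2*0.26)) = 92.3611 GPa
K/G = 92.3611 / 52.7778 = 1.75


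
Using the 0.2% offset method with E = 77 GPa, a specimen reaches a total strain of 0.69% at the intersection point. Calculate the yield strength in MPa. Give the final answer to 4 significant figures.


Offset strain = 0.002
Elastic strain at yield = total_strain - offset = 6.9e-03 - 0.002 = 4.9e-03
sigma_y = E * elastic_strain = 77000 * 4.9e-03
sigma_y = 377.3 MPa


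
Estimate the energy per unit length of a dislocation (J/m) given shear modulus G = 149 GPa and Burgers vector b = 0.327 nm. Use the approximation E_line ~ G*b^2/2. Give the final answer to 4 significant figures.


E = G*b^2/2
b = 0.327 nm = 3.27e-10 m
G = 149 GPa = 1.49e+11 Pa
E = 0.5 * 1.49e+11 * (3.27e-10)^2
E = 7.966e-09 J/m


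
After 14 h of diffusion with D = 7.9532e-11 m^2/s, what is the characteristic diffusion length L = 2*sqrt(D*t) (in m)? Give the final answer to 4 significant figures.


t = 14 hr = 50400 s
Diffusion length = 2*sqrt(D*t)
= 2*sqrt(7.9532e-11 * 50400)
= 4.004e-03 m


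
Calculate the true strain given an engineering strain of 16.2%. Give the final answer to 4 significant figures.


epsilon_true = ln(1 + epsilon_eng)
epsilon_true = ln(1 + 0.162)
epsilon_true = 0.1501


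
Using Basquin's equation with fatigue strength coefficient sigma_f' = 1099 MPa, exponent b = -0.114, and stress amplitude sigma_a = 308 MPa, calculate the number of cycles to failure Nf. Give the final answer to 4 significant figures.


sigma_a = sigma_f' * (2*Nf)^b
2*Nf = (sigma_a / sigma_f')^(1/b)
2*Nf = (308 / 1099)^(1/-0.114)
2*Nf = 70149.7
Nf = 35070 cycles


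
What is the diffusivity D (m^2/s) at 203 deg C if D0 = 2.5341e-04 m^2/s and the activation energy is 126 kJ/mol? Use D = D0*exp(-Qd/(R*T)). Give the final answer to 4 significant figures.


D = D0 * exp(-Qd / (R*T))
T = 476.15 K
D = 2.5341e-04 * exp(-126e3 / (8.314 * 476.15))
D = 3.809e-18 m^2/s


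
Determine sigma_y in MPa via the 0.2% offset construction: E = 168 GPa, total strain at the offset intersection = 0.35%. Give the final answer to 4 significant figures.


Offset strain = 0.002
Elastic strain at yield = total_strain - offset = 3.5e-03 - 0.002 = 1.5e-03
sigma_y = E * elastic_strain = 168000 * 1.5e-03
sigma_y = 252 MPa


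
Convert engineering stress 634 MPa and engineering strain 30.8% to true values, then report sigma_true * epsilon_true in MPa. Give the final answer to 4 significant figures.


sigma_true = sigma_eng * (1 + epsilon_eng)
sigma_true = 634 * (1 + 0.308) = 829.272 MPa
epsilon_true = ln(1 + epsilon_eng)
epsilon_true = ln(1 + 0.308) = 0.268499
sigma_true * epsilon_true = 829.272 * 0.268499 = 222.7 MPa


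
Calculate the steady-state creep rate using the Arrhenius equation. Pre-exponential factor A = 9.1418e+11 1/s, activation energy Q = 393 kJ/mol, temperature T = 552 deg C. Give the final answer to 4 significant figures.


rate = A * exp(-Q / (R*T))
T = 552 + 273.15 = 825.15 K
rate = 9.1418e+11 * exp(-393e3 / (8.314 * 825.15))
rate = 1.208e-13 1/s


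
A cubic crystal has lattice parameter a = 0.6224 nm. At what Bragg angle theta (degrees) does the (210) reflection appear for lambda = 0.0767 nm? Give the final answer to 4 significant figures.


d = a / sqrt(h^2+k^2+l^2)
d = 0.6224 / sqrt(5) = 0.278346 nm
lambda = 2*d*sin(theta)  =>  sin(theta) = lambda / (2*d)
sin(theta) = 0.0767 / (2 * 0.278346) = 0.137778
theta = 7.919 deg


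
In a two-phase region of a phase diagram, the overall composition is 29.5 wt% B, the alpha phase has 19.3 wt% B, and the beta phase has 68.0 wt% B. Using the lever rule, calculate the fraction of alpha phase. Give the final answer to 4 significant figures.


f_alpha = (C_beta - C0) / (C_beta - C_alpha)
f_alpha = (68.0 - 29.5) / (68.0 - 19.3)
f_alpha = 0.7906


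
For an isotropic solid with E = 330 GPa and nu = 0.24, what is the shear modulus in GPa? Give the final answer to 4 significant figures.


G = E / (2*(1+nu))
G = 330 / (2*(1+0.24))
G = 133.1 GPa


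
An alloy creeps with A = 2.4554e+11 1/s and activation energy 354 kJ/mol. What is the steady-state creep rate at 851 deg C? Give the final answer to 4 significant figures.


rate = A * exp(-Q / (R*T))
T = 851 + 273.15 = 1124.15 K
rate = 2.4554e+11 * exp(-354e3 / (8.314 * 1124.15))
rate = 8.722e-06 1/s


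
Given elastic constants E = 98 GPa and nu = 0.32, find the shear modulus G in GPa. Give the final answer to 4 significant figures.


G = E / (2*(1+nu))
G = 98 / (2*(1+0.32))
G = 37.12 GPa


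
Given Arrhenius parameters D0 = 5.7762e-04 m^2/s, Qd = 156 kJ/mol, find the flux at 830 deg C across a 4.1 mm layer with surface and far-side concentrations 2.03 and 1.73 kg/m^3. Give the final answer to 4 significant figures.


Step 1: D = D0 * exp(-Qd/(R*T))
T = 830 + 273.15 = 1103.15 K
D = 5.7762e-04 * exp(-156e3 / (8.314 * 1103.15)) = 2.36977e-11 m^2/s
Step 2: J = D * (C1 - C2) / dx
J = 2.36977e-11 * (2.03 - 1.73) / 4.1e-03
J = 1.734e-09 kg/(m^2*s)


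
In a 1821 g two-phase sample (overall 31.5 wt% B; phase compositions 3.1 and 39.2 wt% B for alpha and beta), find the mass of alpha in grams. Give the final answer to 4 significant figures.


f_alpha = (C_beta - C0) / (C_beta - C_alpha)
f_alpha = (39.2 - 31.5) / (39.2 - 3.1) = 0.213296
m_alpha = f_alpha * m_total = 0.213296 * 1821 = 388.4 g


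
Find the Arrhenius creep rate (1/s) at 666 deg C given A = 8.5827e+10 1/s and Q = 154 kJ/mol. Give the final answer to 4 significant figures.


rate = A * exp(-Q / (R*T))
T = 666 + 273.15 = 939.15 K
rate = 8.5827e+10 * exp(-154e3 / (8.314 * 939.15))
rate = 233.3 1/s


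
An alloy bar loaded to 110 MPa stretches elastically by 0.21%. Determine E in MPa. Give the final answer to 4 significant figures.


E = sigma / epsilon
epsilon = 0.21% = 2.1e-03
E = 110 / 2.1e-03
E = 52380 MPa


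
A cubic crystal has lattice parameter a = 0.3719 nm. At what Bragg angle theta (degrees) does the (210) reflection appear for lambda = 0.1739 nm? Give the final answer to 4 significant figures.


d = a / sqrt(h^2+k^2+l^2)
d = 0.3719 / sqrt(5) = 0.166319 nm
lambda = 2*d*sin(theta)  =>  sin(theta) = lambda / (2*d)
sin(theta) = 0.1739 / (2 * 0.166319) = 0.522791
theta = 31.52 deg


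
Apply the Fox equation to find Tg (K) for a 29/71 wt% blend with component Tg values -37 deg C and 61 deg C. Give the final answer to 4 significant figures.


1/Tg = w1/Tg1 + w2/Tg2 (in Kelvin)
Tg1 = 236.15 K, Tg2 = 334.15 K
1/Tg = 0.29/236.15 + 0.71/334.15
Tg = 298.3 K


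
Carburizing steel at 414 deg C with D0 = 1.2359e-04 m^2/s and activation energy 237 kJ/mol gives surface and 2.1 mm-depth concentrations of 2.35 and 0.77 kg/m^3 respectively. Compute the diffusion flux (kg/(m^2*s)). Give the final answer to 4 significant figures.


Step 1: D = D0 * exp(-Qd/(R*T))
T = 414 + 273.15 = 687.15 K
D = 1.2359e-04 * exp(-237e3 / (8.314 * 687.15)) = 1.18975e-22 m^2/s
Step 2: J = D * (C1 - C2) / dx
J = 1.18975e-22 * (2.35 - 0.77) / 2.1e-03
J = 8.951e-20 kg/(m^2*s)


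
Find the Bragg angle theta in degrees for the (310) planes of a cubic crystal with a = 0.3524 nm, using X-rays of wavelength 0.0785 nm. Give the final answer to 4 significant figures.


d = a / sqrt(h^2+k^2+l^2)
d = 0.3524 / sqrt(10) = 0.111439 nm
lambda = 2*d*sin(theta)  =>  sin(theta) = lambda / (2*d)
sin(theta) = 0.0785 / (2 * 0.111439) = 0.352212
theta = 20.62 deg


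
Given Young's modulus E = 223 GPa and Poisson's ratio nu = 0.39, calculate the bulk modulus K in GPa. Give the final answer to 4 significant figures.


K = E / (3*(1-2*nu))
K = 223 / (3*(1-2*0.39))
K = 337.9 GPa


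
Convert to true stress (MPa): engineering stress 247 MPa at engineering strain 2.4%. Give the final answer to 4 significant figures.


sigma_true = sigma_eng * (1 + epsilon_eng)
sigma_true = 247 * (1 + 0.024)
sigma_true = 252.9 MPa


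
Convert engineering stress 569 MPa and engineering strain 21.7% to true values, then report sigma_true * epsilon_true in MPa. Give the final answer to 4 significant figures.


sigma_true = sigma_eng * (1 + epsilon_eng)
sigma_true = 569 * (1 + 0.217) = 692.473 MPa
epsilon_true = ln(1 + epsilon_eng)
epsilon_true = ln(1 + 0.217) = 0.196389
sigma_true * epsilon_true = 692.473 * 0.196389 = 136 MPa


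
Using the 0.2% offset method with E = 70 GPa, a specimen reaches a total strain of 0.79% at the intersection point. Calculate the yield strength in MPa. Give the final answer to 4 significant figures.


Offset strain = 0.002
Elastic strain at yield = total_strain - offset = 7.9e-03 - 0.002 = 5.9e-03
sigma_y = E * elastic_strain = 70000 * 5.9e-03
sigma_y = 413 MPa


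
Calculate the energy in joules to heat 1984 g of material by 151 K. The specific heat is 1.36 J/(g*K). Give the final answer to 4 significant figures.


Q = m * cp * dT
Q = 1984 * 1.36 * 151
Q = 407400 J


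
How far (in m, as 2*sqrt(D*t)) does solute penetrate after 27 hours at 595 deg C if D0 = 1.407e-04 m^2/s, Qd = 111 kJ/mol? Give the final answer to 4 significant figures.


Step 1: D = D0 * exp(-Qd/(R*T))
T = 868.15 K
D = 1.407e-04 * exp(-111e3 / (8.314 * 868.15)) = 2.94735e-11 m^2/s
Step 2: L = 2*sqrt(D*t)
t = 27 h = 97200 s
L = 2*sqrt(2.94735e-11 * 97200) = 3.385e-03 m


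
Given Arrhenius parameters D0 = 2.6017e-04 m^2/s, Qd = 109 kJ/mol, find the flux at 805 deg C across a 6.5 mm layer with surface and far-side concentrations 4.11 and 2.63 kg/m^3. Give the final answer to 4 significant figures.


Step 1: D = D0 * exp(-Qd/(R*T))
T = 805 + 273.15 = 1078.15 K
D = 2.6017e-04 * exp(-109e3 / (8.314 * 1078.15)) = 1.36204e-09 m^2/s
Step 2: J = D * (C1 - C2) / dx
J = 1.36204e-09 * (4.11 - 2.63) / 6.5e-03
J = 3.101e-07 kg/(m^2*s)


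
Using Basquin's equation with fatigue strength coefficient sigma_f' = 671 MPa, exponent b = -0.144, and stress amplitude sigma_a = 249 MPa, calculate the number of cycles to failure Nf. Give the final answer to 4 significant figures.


sigma_a = sigma_f' * (2*Nf)^b
2*Nf = (sigma_a / sigma_f')^(1/b)
2*Nf = (249 / 671)^(1/-0.144)
2*Nf = 976.662
Nf = 488.3 cycles


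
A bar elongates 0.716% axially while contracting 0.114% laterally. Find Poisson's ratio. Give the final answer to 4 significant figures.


nu = -epsilon_lat / epsilon_axial
Lateral strain is contraction (negative), so using magnitudes:
nu = 0.114 / 0.716
nu = 0.1592


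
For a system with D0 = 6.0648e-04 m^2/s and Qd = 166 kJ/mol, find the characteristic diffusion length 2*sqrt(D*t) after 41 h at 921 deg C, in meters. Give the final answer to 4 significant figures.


Step 1: D = D0 * exp(-Qd/(R*T))
T = 1194.15 K
D = 6.0648e-04 * exp(-166e3 / (8.314 * 1194.15)) = 3.32173e-11 m^2/s
Step 2: L = 2*sqrt(D*t)
t = 41 h = 147600 s
L = 2*sqrt(3.32173e-11 * 147600) = 4.428e-03 m


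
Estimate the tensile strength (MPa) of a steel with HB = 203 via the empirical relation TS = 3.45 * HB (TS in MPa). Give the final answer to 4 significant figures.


TS (MPa) = 3.45 * HB
TS = 3.45 * 203
TS = 700.4 MPa


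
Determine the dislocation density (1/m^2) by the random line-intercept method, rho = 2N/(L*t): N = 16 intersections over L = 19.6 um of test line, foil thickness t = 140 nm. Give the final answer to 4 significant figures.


rho = 2N / (L * t)
L = 19.6 um = 1.96e-05 m, t = 140 nm = 1.4e-07 m
rho = 2 * 16 / (1.96e-05 * 1.4e-07)
rho = 1.166e+13 1/m^2


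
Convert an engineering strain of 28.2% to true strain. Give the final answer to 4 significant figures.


epsilon_true = ln(1 + epsilon_eng)
epsilon_true = ln(1 + 0.282)
epsilon_true = 0.2484


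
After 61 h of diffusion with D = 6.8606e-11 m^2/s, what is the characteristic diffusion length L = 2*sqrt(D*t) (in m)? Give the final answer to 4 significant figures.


t = 61 hr = 219600 s
Diffusion length = 2*sqrt(D*t)
= 2*sqrt(6.8606e-11 * 219600)
= 7.763e-03 m


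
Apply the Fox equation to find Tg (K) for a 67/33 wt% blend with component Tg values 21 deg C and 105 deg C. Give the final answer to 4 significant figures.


1/Tg = w1/Tg1 + w2/Tg2 (in Kelvin)
Tg1 = 294.15 K, Tg2 = 378.15 K
1/Tg = 0.67/294.15 + 0.33/378.15
Tg = 317.4 K


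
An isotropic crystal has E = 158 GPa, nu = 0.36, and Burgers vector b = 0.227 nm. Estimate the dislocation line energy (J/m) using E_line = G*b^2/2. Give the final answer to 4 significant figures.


Step 1: G = E / (2*(1+nu))
G = 158 / (2*(1+0.36)) = 58.0882 GPa = 5.80882e+10 Pa
Step 2: E_line = G*b^2/2
b = 0.227 nm = 2.27e-10 m
E_line = 0.5 * 5.80882e+10 * (2.27e-10)^2 = 1.497e-09 J/m


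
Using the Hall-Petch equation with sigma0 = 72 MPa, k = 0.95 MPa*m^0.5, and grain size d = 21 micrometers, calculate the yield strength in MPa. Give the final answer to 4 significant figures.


sigma_y = sigma0 + k / sqrt(d)
d = 21 um = 2.1e-05 m
sigma_y = 72 + 0.95 / sqrt(2.1e-05)
sigma_y = 279.3 MPa


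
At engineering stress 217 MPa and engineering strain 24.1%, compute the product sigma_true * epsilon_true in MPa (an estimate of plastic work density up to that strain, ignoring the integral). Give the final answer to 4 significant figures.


sigma_true = sigma_eng * (1 + epsilon_eng)
sigma_true = 217 * (1 + 0.241) = 269.297 MPa
epsilon_true = ln(1 + epsilon_eng)
epsilon_true = ln(1 + 0.241) = 0.215918
sigma_true * epsilon_true = 269.297 * 0.215918 = 58.15 MPa


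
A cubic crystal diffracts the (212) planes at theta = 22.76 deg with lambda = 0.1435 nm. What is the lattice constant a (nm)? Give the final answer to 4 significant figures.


d = lambda / (2*sin(theta))
d = 0.1435 / (2*sin(22.76 deg))
d = 0.185462 nm
a = d * sqrt(h^2+k^2+l^2) = 0.185462 * sqrt(9)
a = 0.5564 nm


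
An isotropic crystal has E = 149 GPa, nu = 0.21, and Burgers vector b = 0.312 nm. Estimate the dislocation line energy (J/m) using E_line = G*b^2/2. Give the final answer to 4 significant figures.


Step 1: G = E / (2*(1+nu))
G = 149 / (2*(1+0.21)) = 61.5702 GPa = 6.15702e+10 Pa
Step 2: E_line = G*b^2/2
b = 0.312 nm = 3.12e-10 m
E_line = 0.5 * 6.15702e+10 * (3.12e-10)^2 = 2.997e-09 J/m


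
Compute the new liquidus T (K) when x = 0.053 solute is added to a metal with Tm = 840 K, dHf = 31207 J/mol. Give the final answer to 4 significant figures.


dT = R*Tm^2*x / dHf
dT = 8.314 * 840^2 * 0.053 / 31207
dT = 9.96305 K
T_new = 840 - 9.96305 = 830 K


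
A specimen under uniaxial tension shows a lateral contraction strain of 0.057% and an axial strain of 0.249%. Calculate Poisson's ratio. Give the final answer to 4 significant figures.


nu = -epsilon_lat / epsilon_axial
Lateral strain is contraction (negative), so using magnitudes:
nu = 0.057 / 0.249
nu = 0.2289


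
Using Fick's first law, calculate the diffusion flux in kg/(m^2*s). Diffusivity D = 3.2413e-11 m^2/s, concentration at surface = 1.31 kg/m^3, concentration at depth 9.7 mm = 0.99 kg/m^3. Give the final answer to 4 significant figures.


J = -D * (dC/dx) = D * (C1 - C2) / dx
J = 3.2413e-11 * (1.31 - 0.99) / 9.7e-03
J = 1.069e-09 kg/(m^2*s)


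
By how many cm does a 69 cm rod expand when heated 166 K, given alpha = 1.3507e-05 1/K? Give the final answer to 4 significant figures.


dL = L0 * alpha * dT
dL = 69 * 1.3507e-05 * 166
dL = 0.1547 cm


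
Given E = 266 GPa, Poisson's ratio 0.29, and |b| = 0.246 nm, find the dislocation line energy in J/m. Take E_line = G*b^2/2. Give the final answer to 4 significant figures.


Step 1: G = E / (2*(1+nu))
G = 266 / (2*(1+0.29)) = 103.101 GPa = 1.03101e+11 Pa
Step 2: E_line = G*b^2/2
b = 0.246 nm = 2.46e-10 m
E_line = 0.5 * 1.03101e+11 * (2.46e-10)^2 = 3.12e-09 J/m


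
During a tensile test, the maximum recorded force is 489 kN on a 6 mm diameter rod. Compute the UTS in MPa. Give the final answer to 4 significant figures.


A0 = pi*(d/2)^2 = pi*(6/2)^2 = 28.2743 mm^2
UTS = F_max / A0 = 489*1000 / 28.2743
UTS = 17290 MPa


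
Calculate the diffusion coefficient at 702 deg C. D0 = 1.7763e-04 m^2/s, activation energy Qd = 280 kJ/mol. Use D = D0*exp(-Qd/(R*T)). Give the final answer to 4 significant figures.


D = D0 * exp(-Qd / (R*T))
T = 975.15 K
D = 1.7763e-04 * exp(-280e3 / (8.314 * 975.15))
D = 1.781e-19 m^2/s


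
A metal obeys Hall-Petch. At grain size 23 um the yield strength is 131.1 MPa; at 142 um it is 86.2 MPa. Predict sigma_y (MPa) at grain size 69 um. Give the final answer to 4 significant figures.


sigma_y = sigma0 + k / sqrt(d)
1/sqrt(d1) = 1/sqrt(2.3e-05) = 208.514;  1/sqrt(d2) = 83.9181
k = (sigma1 - sigma2) / (1/sqrt(d1) - 1/sqrt(d2)) = (131.1 - 86.2) / (208.514 - 83.9181) = 0.360364 MPa*m^0.5
sigma0 = sigma1 - k/sqrt(d1) = 131.1 - 0.360364*208.514 = 55.9589 MPa
sigma_y(d3) = 55.9589 + 0.360364 / sqrt(6.9e-05) = 99.34 MPa


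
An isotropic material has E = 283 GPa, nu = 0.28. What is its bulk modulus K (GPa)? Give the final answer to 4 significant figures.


K = E / (3*(1-2*nu))
K = 283 / (3*(1-2*0.28))
K = 214.4 GPa


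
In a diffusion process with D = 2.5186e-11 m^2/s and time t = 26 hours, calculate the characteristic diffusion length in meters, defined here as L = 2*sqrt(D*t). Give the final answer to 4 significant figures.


t = 26 hr = 93600 s
Diffusion length = 2*sqrt(D*t)
= 2*sqrt(2.5186e-11 * 93600)
= 3.071e-03 m


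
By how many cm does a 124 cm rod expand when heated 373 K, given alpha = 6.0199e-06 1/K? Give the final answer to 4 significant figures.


dL = L0 * alpha * dT
dL = 124 * 6.0199e-06 * 373
dL = 0.2784 cm


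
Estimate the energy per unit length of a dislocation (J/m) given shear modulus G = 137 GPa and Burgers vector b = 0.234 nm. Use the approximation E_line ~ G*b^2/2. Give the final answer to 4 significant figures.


E = G*b^2/2
b = 0.234 nm = 2.34e-10 m
G = 137 GPa = 1.37e+11 Pa
E = 0.5 * 1.37e+11 * (2.34e-10)^2
E = 3.751e-09 J/m


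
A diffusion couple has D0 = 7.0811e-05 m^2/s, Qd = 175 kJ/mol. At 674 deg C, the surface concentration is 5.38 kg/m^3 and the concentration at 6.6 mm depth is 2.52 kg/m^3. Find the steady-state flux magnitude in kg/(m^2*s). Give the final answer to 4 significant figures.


Step 1: D = D0 * exp(-Qd/(R*T))
T = 674 + 273.15 = 947.15 K
D = 7.0811e-05 * exp(-175e3 / (8.314 * 947.15)) = 1.5799e-14 m^2/s
Step 2: J = D * (C1 - C2) / dx
J = 1.5799e-14 * (5.38 - 2.52) / 6.6e-03
J = 6.846e-12 kg/(m^2*s)


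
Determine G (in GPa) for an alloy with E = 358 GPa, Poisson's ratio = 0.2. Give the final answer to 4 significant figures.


G = E / (2*(1+nu))
G = 358 / (2*(1+0.2))
G = 149.2 GPa


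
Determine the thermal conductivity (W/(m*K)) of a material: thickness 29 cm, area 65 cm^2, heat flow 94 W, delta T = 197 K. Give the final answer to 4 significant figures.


k = Q*L / (A*dT)
L = 0.29 m, A = 6.5e-03 m^2
k = 94 * 0.29 / (6.5e-03 * 197)
k = 21.29 W/(m*K)


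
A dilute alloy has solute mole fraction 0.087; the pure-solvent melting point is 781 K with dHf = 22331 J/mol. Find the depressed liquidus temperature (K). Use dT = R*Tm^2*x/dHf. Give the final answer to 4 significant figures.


dT = R*Tm^2*x / dHf
dT = 8.314 * 781^2 * 0.087 / 22331
dT = 19.7571 K
T_new = 781 - 19.7571 = 761.2 K


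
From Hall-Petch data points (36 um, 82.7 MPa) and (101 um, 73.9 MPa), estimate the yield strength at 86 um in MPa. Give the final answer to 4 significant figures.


sigma_y = sigma0 + k / sqrt(d)
1/sqrt(d1) = 1/sqrt(3.6e-05) = 166.667;  1/sqrt(d2) = 99.5037
k = (sigma1 - sigma2) / (1/sqrt(d1) - 1/sqrt(d2)) = (82.7 - 73.9) / (166.667 - 99.5037) = 0.131025 MPa*m^0.5
sigma0 = sigma1 - k/sqrt(d1) = 82.7 - 0.131025*166.667 = 60.8626 MPa
sigma_y(d3) = 60.8626 + 0.131025 / sqrt(8.6e-05) = 74.99 MPa
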